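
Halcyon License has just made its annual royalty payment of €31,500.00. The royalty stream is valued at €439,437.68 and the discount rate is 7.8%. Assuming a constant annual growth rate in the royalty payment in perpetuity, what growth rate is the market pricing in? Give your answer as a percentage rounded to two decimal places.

0.59%

P = D₀(1+g)/(r−g) ⇒ P(r−g) = D₀(1+g) ⇒ g(P+D₀) = P·r − D₀
g = (P·r − D₀)/(P + D₀) = (€439,437.68×0.078 − €31,500.00) / (€439,437.68 + €31,500.00) = 0.005895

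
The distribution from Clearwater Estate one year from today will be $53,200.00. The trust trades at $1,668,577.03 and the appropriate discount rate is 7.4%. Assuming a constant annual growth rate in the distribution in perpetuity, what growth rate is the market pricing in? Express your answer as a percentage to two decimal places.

P = D₁/(r−g) ⇒ g = r − D₁/P = 0.074 − $53,200.00/$1,668,577.03 = 0.042117

4.21%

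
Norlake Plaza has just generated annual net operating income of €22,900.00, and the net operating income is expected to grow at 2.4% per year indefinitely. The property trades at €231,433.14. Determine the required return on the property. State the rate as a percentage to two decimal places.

D₁ = €22,900.00 × 1.024 = €23,449.6000
P = D₁/(r − g) ⇒ r = D₁/P + g = €23,449.6000/€231,433.14 + 0.024 = 0.101323 + 0.024 = 0.125323

12.53%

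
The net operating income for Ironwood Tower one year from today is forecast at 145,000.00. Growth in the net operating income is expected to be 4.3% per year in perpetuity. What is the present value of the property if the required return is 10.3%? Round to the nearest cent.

Growing perpetuity: P = D₁ / (r − g) = 145,000.0000 / (0.103 − 0.043) = 2,416,666.67

2416666.67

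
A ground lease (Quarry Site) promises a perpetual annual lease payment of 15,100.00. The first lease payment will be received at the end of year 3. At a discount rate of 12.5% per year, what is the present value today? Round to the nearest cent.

95446.91

Value at end of year 2: C / r = 15,100.00 / 0.125 = 120,800.0000
Discount to today: PV = 120,800.0000 / (1 + 0.125)^2 = 120,800.0000 / 1.265625 = 95,446.91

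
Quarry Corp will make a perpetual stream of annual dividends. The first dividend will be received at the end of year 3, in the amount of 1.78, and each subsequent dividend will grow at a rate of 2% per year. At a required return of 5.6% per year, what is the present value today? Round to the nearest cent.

Value at end of year 2: C₁ / (r − g) = 1.78 / (0.056 − 0.02) = 49.4444
Discount to today: PV = 49.4444 / (1 + 0.056)^2 = 49.4444 / 1.115136 = 44.34

44.34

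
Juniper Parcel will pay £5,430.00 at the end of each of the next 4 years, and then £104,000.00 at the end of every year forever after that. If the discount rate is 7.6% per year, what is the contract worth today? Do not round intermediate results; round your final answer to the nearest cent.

PV of 4-year annuity: £5,430.00 × [1 − (1+0.076)^−4] / 0.076 = 18146.14813
Perpetuity value at year 4: £104,000.00 / 0.076 = 1368421.05263
PV of perpetuity: 1368421.05263 / (1+0.076)^4 = 1020870.51755
Total PV = 18146.14813 + 1020870.51755 = 1039016.66568

£1039016.67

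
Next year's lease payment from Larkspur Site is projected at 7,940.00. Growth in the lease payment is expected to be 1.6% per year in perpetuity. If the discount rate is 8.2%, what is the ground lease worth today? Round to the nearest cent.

Growing perpetuity: P = D₁ / (r − g) = 7,940.0000 / (0.082 − 0.016) = 120,303.03

120303.03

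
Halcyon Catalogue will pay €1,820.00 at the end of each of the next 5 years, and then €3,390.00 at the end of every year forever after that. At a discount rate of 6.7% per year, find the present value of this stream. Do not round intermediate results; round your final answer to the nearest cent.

PV of 5-year annuity: €1,820.00 × [1 − (1+0.067)^−5] / 0.067 = 7522.68648
Perpetuity value at year 5: €3,390.00 / 0.067 = 50597.01493
PV of perpetuity: 50597.01493 / (1+0.067)^5 = 36584.97801
Total PV = 7522.68648 + 36584.97801 = 44107.66450

€44107.66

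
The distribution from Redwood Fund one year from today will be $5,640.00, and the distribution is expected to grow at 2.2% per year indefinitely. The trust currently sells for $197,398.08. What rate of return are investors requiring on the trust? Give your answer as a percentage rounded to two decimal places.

5.06%

P = D₁/(r − g) ⇒ r = D₁/P + g = $5,640.0000/$197,398.08 + 0.022 = 0.028572 + 0.022 = 0.050572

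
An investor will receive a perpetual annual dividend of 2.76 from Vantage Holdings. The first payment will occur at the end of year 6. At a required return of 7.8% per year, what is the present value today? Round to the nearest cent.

24.31

Value at end of year 5: C / r = 2.76 / 0.078 = 35.3846
Discount to today: PV = 35.3846 / (1 + 0.078)^5 = 35.3846 / 1.455773 = 24.31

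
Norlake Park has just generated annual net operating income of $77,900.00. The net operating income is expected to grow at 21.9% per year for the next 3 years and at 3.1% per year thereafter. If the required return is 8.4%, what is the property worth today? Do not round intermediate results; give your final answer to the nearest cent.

D_1 = 94960.10000
D_2 = 115756.36190
D_3 = 141107.00516
Terminal value at year 3: TV = D_3×(1+g_2)/(r−g_2) = 145481.32232/0.053 = 2744930.60973
P_0 = D_1/(1+r)^1 + D_2/(1+r)^2 + D_3/(1+r)^3 + TV/(1+r)^3
    = 87601.56827 + 98511.35767 + 110779.83856 + 2154981.38788 = 2451874.15238

$2451874.15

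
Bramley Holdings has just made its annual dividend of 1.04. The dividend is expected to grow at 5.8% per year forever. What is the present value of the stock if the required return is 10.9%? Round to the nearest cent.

D₁ = D₀ × (1 + g) = 1.04 × 1.058 = 1.1003
Growing perpetuity: P = D₁ / (r − g) = 1.1003 / (0.109 − 0.058) = 21.57

21.57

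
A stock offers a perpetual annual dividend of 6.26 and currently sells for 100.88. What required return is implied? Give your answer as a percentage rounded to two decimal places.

6.21%

P = C/r ⇒ r = C/P = 6.26/100.88 = 0.062054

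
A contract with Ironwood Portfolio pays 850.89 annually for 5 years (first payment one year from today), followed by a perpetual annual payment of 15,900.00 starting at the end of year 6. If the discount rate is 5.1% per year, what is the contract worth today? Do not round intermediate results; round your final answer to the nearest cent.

246789.65

PV of 5-year annuity: 850.89 × [1 − (1+0.051)^−5] / 0.051 = 3673.74717
Perpetuity value at year 5: 15,900.00 / 0.051 = 311764.70588
PV of perpetuity: 311764.70588 / (1+0.051)^5 = 243115.90283
Total PV = 3673.74717 + 243115.90283 = 246789.65000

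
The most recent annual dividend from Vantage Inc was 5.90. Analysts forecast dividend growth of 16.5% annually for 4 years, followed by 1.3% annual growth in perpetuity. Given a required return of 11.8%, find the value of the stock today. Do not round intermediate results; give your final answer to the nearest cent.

D_1 = 6.87350
D_2 = 8.00763
D_3 = 9.32889
D_4 = 10.86815
Terminal value at year 4: TV = D_4×(1+g_2)/(r−g_2) = 11.00944/0.105 = 104.85179
P_0 = D_1/(1+r)^1 + D_2/(1+r)^2 + D_3/(1+r)^3 + D_4/(1+r)^4 + TV/(1+r)^4
    = 6.14803 + 6.40649 + 6.67582 + 6.95646 + 67.11331 = 93.30011

93.30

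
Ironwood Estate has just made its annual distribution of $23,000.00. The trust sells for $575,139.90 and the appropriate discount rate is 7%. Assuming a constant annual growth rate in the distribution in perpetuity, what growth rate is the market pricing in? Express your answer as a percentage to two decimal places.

P = D₀(1+g)/(r−g) ⇒ P(r−g) = D₀(1+g) ⇒ g(P+D₀) = P·r − D₀
g = (P·r − D₀)/(P + D₀) = ($575,139.90×0.07 − $23,000.00) / ($575,139.90 + $23,000.00) = 0.028856

2.89%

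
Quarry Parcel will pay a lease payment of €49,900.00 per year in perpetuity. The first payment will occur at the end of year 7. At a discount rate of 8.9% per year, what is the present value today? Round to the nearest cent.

Value at end of year 6: C / r = €49,900.00 / 0.089 = €560,674.1573
Discount to today: PV = €560,674.1573 / (1 + 0.089)^6 = €560,674.1573 / 1.667890 = €336,157.85

€336157.85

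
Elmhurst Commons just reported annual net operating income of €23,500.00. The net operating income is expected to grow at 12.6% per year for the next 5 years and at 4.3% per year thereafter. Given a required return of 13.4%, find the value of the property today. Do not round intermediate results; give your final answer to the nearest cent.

€375015.01

D_1 = 26461.00000
D_2 = 29795.08600
D_3 = 33549.26684
D_4 = 37776.47446
D_5 = 42536.31024
Terminal value at year 5: TV = D_5×(1+g_2)/(r−g_2) = 44365.37158/0.091 = 487531.55582
P_0 = D_1/(1+r)^1 + D_2/(1+r)^2 + D_3/(1+r)^3 + D_4/(1+r)^4 + D_5/(1+r)^5 + TV/(1+r)^5
    = 23334.21517 + 23169.59989 + 23006.14593 + 22843.84507 + 22682.68920 + 259978.51466 = 375015.00992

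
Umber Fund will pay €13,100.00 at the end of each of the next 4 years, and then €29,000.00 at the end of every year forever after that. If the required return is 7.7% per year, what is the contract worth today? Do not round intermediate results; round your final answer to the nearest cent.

PV of 4-year annuity: €13,100.00 × [1 − (1+0.077)^−4] / 0.077 = 43680.18353
Perpetuity value at year 4: €29,000.00 / 0.077 = 376623.37662
PV of perpetuity: 376623.37662 / (1+0.077)^4 = 279926.78712
Total PV = 43680.18353 + 279926.78712 = 323606.97066

€323606.97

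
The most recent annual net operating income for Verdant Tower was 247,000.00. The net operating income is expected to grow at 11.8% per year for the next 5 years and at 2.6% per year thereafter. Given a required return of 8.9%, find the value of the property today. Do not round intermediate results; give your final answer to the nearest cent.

5924709.39

D_1 = 276146.00000
D_2 = 308731.22800
D_3 = 345161.51290
D_4 = 385890.57143
D_5 = 431425.65886
Terminal value at year 5: TV = D_5×(1+g_2)/(r−g_2) = 442642.72599/0.063 = 7026075.01564
P_0 = D_1/(1+r)^1 + D_2/(1+r)^2 + D_3/(1+r)^3 + D_4/(1+r)^4 + D_5/(1+r)^5 + TV/(1+r)^5
    = 253577.59412 + 260330.34915 + 267262.92962 + 274380.12426 + 281686.84933 + 4587471.54619 = 5924709.39267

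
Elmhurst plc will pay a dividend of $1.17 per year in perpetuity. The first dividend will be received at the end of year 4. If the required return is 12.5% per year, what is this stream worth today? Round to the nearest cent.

Value at end of year 3: C / r = $1.17 / 0.125 = $9.3600
Discount to today: PV = $9.3600 / (1 + 0.125)^3 = $9.3600 / 1.423828 = $6.57

$6.57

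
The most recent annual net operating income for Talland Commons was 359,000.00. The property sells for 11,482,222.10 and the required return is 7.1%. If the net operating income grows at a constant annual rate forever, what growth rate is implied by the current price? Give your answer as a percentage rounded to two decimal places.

P = D₀(1+g)/(r−g) ⇒ P(r−g) = D₀(1+g) ⇒ g(P+D₀) = P·r − D₀
g = (P·r − D₀)/(P + D₀) = (11,482,222.10×0.071 − 359,000.00) / (11,482,222.10 + 359,000.00) = 0.038530

3.85%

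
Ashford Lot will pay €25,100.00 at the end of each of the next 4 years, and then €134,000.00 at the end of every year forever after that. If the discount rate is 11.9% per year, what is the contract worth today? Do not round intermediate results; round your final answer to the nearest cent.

€794585.23

PV of 4-year annuity: €25,100.00 × [1 − (1+0.119)^−4] / 0.119 = 76398.31247
Perpetuity value at year 4: €134,000.00 / 0.119 = 1126050.42017
PV of perpetuity: 1126050.42017 / (1+0.119)^4 = 718186.91933
Total PV = 76398.31247 + 718186.91933 = 794585.23180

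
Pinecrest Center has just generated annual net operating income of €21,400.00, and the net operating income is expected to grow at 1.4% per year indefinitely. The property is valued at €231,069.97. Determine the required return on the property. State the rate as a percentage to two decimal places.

10.79%

D₁ = €21,400.00 × 1.014 = €21,699.6000
P = D₁/(r − g) ⇒ r = D₁/P + g = €21,699.6000/€231,069.97 + 0.014 = 0.093909 + 0.014 = 0.107909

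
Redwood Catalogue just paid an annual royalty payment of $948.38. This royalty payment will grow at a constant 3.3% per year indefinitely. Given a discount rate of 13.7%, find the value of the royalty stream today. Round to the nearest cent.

$9419.97

D₁ = D₀ × (1 + g) = $948.38 × 1.033 = $979.6765
Growing perpetuity: P = D₁ / (r − g) = $979.6765 / (0.137 − 0.033) = $9,419.97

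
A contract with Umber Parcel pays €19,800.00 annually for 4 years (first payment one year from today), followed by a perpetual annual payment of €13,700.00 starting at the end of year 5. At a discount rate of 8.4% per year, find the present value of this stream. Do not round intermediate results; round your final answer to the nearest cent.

€183120.62

PV of 4-year annuity: €19,800.00 × [1 − (1+0.084)^−4] / 0.084 = 65000.42841
Perpetuity value at year 4: €13,700.00 / 0.084 = 163095.23810
PV of perpetuity: 163095.23810 / (1+0.084)^4 = 118120.19419
Total PV = 65000.42841 + 118120.19419 = 183120.62261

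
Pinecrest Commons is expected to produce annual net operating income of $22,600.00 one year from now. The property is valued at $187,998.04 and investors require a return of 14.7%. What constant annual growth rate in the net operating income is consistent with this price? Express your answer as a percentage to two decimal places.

P = D₁/(r−g) ⇒ g = r − D₁/P = 0.147 − $22,600.00/$187,998.04 = 0.026786

2.68%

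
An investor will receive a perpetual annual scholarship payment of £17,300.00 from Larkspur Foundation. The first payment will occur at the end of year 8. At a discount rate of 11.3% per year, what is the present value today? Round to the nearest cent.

Value at end of year 7: C / r = £17,300.00 / 0.113 = £153,097.3451
Discount to today: PV = £153,097.3451 / (1 + 0.113)^7 = £153,097.3451 / 2.115759 = £72,360.49

£72360.49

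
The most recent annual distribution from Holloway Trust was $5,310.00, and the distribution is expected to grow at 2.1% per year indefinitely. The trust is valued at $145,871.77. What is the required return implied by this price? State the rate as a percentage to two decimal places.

5.82%

D₁ = $5,310.00 × 1.021 = $5,421.5100
P = D₁/(r − g) ⇒ r = D₁/P + g = $5,421.5100/$145,871.77 + 0.021 = 0.037166 + 0.021 = 0.058166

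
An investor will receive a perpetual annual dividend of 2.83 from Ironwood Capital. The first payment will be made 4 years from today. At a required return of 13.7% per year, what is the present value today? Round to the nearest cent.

14.05

Value at end of year 3: C / r = 2.83 / 0.137 = 20.6569
Discount to today: PV = 20.6569 / (1 + 0.137)^3 = 20.6569 / 1.469878 = 14.05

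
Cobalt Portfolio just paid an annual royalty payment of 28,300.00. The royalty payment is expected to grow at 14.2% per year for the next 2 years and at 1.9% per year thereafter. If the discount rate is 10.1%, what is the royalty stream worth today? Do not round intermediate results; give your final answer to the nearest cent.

D_1 = 32318.60000
D_2 = 36907.84120
Terminal value at year 2: TV = D_2×(1+g_2)/(r−g_2) = 37609.09018/0.082 = 458647.44125
P_0 = D_1/(1+r)^1 + D_2/(1+r)^2 + TV/(1+r)^2
    = 29353.86013 + 30446.96482 + 378359.23354 = 438160.05848

438160.06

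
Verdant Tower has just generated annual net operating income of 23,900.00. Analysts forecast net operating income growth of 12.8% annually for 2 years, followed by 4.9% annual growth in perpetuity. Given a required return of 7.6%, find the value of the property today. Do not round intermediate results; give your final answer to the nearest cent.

D_1 = 26959.20000
D_2 = 30409.97760
Terminal value at year 2: TV = D_2×(1+g_2)/(r−g_2) = 31900.06650/0.027 = 1181483.94453
P_0 = D_1/(1+r)^1 + D_2/(1+r)^2 + TV/(1+r)^2
    = 25055.01859 + 26265.85592 + 1020477.14284 = 1071798.01735

1071798.02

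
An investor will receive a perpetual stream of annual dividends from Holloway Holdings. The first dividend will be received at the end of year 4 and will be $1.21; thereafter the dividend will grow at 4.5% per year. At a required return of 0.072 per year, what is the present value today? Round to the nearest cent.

Value at end of year 3: C₁ / (r − g) = $1.21 / (0.072 − 0.045) = $44.8148
Discount to today: PV = $44.8148 / (1 + 0.072)^3 = $44.8148 / 1.231925 = $36.38

$36.38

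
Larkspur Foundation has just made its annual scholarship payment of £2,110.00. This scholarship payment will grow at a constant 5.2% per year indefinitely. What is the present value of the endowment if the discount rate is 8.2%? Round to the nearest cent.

D₁ = D₀ × (1 + g) = £2,110.00 × 1.052 = £2,219.7200
Growing perpetuity: P = D₁ / (r − g) = £2,219.7200 / (0.082 − 0.052) = £73,990.67

£73990.67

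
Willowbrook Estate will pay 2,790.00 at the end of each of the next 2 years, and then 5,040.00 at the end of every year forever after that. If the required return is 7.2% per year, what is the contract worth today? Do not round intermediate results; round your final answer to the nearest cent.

65943.21

PV of 2-year annuity: 2,790.00 × [1 − (1+0.072)^−2] / 0.072 = 5030.42159
Perpetuity value at year 2: 5,040.00 / 0.072 = 70000.00000
PV of perpetuity: 70000.00000 / (1+0.072)^2 = 60912.78681
Total PV = 5030.42159 + 60912.78681 = 65943.20840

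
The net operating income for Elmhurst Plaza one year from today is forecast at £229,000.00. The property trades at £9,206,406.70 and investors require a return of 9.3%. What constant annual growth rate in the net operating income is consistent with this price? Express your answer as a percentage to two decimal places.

P = D₁/(r−g) ⇒ g = r − D₁/P = 0.093 − £229,000.00/£9,206,406.70 = 0.068126

6.81%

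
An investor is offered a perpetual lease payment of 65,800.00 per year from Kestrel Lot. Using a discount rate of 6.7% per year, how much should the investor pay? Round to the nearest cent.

Level perpetuity: PV = C / r = 65,800.00 / 0.067 = 982,089.55

982089.55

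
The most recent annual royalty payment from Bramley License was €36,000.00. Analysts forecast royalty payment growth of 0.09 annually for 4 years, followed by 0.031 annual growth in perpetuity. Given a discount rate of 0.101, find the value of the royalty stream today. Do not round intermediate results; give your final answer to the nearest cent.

€649793.17

D_1 = 39240.00000
D_2 = 42771.60000
D_3 = 46621.04400
D_4 = 50816.93796
Terminal value at year 4: TV = D_4×(1+g_2)/(r−g_2) = 52392.26304/0.07 = 748460.90053
P_0 = D_1/(1+r)^1 + D_2/(1+r)^2 + D_3/(1+r)^3 + D_4/(1+r)^4 + TV/(1+r)^4
    = 35640.32698 + 35284.24741 + 34931.72541 + 34582.72543 + 509354.14174 = 649793.16698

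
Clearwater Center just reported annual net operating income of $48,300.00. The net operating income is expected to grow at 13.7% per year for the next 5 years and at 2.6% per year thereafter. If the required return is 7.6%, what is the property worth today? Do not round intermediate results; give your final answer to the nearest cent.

$1591578.92

D_1 = 54917.10000
D_2 = 62440.74270
D_3 = 70995.12445
D_4 = 80721.45650
D_5 = 91780.29604
Terminal value at year 5: TV = D_5×(1+g_2)/(r−g_2) = 94166.58374/0.05 = 1883331.67474
P_0 = D_1/(1+r)^1 + D_2/(1+r)^2 + D_3/(1+r)^3 + D_4/(1+r)^4 + D_5/(1+r)^5 + TV/(1+r)^5
    = 51038.19703 + 53931.62641 + 56989.08850 + 60219.88255 + 63633.83500 + 1305766.29428 = 1591578.92378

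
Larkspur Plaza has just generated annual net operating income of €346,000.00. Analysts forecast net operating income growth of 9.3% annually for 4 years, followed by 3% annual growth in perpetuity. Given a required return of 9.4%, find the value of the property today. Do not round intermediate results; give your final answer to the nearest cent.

D_1 = 378178.00000
D_2 = 413348.55400
D_3 = 451789.96952
D_4 = 493806.43669
Terminal value at year 4: TV = D_4×(1+g_2)/(r−g_2) = 508620.62979/0.064 = 7947197.34044
P_0 = D_1/(1+r)^1 + D_2/(1+r)^2 + D_3/(1+r)^3 + D_4/(1+r)^4 + TV/(1+r)^4
    = 345683.72943 + 345367.74796 + 345052.05532 + 344736.65125 + 5548105.48105 = 6928945.66502

€6928945.67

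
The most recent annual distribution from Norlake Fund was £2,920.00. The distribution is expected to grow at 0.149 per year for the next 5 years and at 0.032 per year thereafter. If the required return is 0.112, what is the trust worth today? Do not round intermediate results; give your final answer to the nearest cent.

£60489.51

D_1 = 3355.08000
D_2 = 3854.98692
D_3 = 4429.37997
D_4 = 5089.35759
D_5 = 5847.67187
Terminal value at year 5: TV = D_5×(1+g_2)/(r−g_2) = 6034.79737/0.08 = 75434.96709
P_0 = D_1/(1+r)^1 + D_2/(1+r)^2 + D_3/(1+r)^3 + D_4/(1+r)^4 + D_5/(1+r)^5 + TV/(1+r)^5
    = 3017.15827 + 3117.54933 + 3221.28074 + 3328.46364 + 3439.21288 + 44365.84616 = 60489.51103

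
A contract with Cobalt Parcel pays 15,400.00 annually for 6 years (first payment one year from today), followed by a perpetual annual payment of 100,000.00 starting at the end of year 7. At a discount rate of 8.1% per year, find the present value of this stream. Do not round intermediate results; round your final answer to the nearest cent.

844655.90

PV of 6-year annuity: 15,400.00 × [1 − (1+0.081)^−6] / 0.081 = 70976.88847
Perpetuity value at year 6: 100,000.00 / 0.081 = 1234567.90123
PV of perpetuity: 1234567.90123 / (1+0.081)^6 = 773679.01506
Total PV = 70976.88847 + 773679.01506 = 844655.90353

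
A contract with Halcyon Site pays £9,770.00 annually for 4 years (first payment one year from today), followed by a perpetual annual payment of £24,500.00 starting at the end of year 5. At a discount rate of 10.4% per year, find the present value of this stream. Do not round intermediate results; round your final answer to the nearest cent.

PV of 4-year annuity: £9,770.00 × [1 − (1+0.104)^−4] / 0.104 = 30703.31686
Perpetuity value at year 4: £24,500.00 / 0.104 = 235576.92308
PV of perpetuity: 235576.92308 / (1+0.104)^4 = 158582.93505
Total PV = 30703.31686 + 158582.93505 = 189286.25191

£189286.25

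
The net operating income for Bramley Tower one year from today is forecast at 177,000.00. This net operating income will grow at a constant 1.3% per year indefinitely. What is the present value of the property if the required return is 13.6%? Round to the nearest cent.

Growing perpetuity: P = D₁ / (r − g) = 177,000.0000 / (0.136 − 0.013) = 1,439,024.39

1439024.39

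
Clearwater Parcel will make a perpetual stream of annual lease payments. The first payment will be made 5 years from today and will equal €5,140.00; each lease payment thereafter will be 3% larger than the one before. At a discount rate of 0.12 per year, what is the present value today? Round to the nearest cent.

€36295.14

Value at end of year 4: C₁ / (r − g) = €5,140.00 / (0.12 − 0.03) = €57,111.1111
Discount to today: PV = €57,111.1111 / (1 + 0.12)^4 = €57,111.1111 / 1.573519 = €36,295.14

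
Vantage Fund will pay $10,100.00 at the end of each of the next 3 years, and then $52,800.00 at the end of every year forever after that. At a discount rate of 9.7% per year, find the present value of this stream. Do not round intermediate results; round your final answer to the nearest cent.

PV of 3-year annuity: $10,100.00 × [1 − (1+0.097)^−3] / 0.097 = 25250.45765
Perpetuity value at year 3: $52,800.00 / 0.097 = 544329.89691
PV of perpetuity: 544329.89691 / (1+0.097)^3 = 412327.50446
Total PV = 25250.45765 + 412327.50446 = 437577.96211

$437577.96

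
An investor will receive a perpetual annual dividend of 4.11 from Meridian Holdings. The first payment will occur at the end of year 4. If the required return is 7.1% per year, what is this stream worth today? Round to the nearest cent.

47.12

Value at end of year 3: C / r = 4.11 / 0.071 = 57.8873
Discount to today: PV = 57.8873 / (1 + 0.071)^3 = 57.8873 / 1.228481 = 47.12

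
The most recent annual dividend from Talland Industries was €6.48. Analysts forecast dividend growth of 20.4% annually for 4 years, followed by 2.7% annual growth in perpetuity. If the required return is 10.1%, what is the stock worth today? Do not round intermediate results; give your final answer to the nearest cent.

D_1 = 7.80192
D_2 = 9.39351
D_3 = 11.30979
D_4 = 13.61698
Terminal value at year 4: TV = D_4×(1+g_2)/(r−g_2) = 13.98464/0.074 = 188.98167
P_0 = D_1/(1+r)^1 + D_2/(1+r)^2 + D_3/(1+r)^3 + D_4/(1+r)^4 + TV/(1+r)^4
    = 7.08621 + 7.74914 + 8.47408 + 9.26684 + 128.60872 = 161.18498

€161.18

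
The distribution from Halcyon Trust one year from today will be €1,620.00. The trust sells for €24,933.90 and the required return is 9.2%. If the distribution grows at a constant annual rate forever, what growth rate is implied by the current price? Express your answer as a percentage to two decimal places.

P = D₁/(r−g) ⇒ g = r − D₁/P = 0.092 − €1,620.00/€24,933.90 = 0.027028

2.70%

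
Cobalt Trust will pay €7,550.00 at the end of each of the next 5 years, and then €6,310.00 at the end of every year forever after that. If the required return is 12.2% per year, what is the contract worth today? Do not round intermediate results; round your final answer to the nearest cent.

€56169.18

PV of 5-year annuity: €7,550.00 × [1 − (1+0.122)^−5] / 0.122 = 27081.75267
Perpetuity value at year 5: €6,310.00 / 0.122 = 51721.31148
PV of perpetuity: 51721.31148 / (1+0.122)^5 = 29087.42282
Total PV = 27081.75267 + 29087.42282 = 56169.17549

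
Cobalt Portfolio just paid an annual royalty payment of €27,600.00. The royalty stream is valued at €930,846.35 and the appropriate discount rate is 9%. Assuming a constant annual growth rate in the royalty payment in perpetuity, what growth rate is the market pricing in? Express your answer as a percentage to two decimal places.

5.86%

P = D₀(1+g)/(r−g) ⇒ P(r−g) = D₀(1+g) ⇒ g(P+D₀) = P·r − D₀
g = (P·r − D₀)/(P + D₀) = (€930,846.35×0.09 − €27,600.00) / (€930,846.35 + €27,600.00) = 0.058612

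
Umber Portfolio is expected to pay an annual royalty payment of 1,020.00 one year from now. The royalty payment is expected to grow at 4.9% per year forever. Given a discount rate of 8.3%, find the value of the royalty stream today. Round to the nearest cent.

30000.00

Growing perpetuity: P = D₁ / (r − g) = 1,020.0000 / (0.083 − 0.049) = 30,000.00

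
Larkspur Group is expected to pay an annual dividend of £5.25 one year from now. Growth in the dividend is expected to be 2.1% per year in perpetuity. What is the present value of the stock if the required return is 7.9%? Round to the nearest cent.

Growing perpetuity: P = D₁ / (r − g) = £5.2500 / (0.079 − 0.021) = £90.52

£90.52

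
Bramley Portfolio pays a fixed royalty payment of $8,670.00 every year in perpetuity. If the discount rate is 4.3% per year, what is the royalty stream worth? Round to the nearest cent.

$201627.91

Level perpetuity: PV = C / r = $8,670.00 / 0.043 = $201,627.91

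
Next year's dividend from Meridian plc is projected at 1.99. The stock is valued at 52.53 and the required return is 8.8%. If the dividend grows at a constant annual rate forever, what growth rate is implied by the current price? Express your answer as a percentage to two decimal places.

5.01%

P = D₁/(r−g) ⇒ g = r − D₁/P = 0.088 − 1.99/52.53 = 0.050117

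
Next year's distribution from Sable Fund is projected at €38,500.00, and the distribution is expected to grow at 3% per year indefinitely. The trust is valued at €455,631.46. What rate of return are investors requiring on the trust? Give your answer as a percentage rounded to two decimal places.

11.45%

P = D₁/(r − g) ⇒ r = D₁/P + g = €38,500.0000/€455,631.46 + 0.03 = 0.084498 + 0.03 = 0.114498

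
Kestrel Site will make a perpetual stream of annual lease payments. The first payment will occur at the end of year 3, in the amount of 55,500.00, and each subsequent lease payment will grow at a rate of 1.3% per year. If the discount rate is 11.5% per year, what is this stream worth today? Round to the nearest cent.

Value at end of year 2: C₁ / (r − g) = 55,500.00 / (0.115 − 0.013) = 544,117.6471
Discount to today: PV = 544,117.6471 / (1 + 0.115)^2 = 544,117.6471 / 1.243225 = 437,666.27

437666.27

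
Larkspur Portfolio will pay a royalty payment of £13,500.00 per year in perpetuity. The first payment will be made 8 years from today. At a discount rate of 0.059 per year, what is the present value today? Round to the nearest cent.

£153182.81

Value at end of year 7: C / r = £13,500.00 / 0.059 = £228,813.5593
Discount to today: PV = £228,813.5593 / (1 + 0.059)^7 = £228,813.5593 / 1.493729 = £153,182.81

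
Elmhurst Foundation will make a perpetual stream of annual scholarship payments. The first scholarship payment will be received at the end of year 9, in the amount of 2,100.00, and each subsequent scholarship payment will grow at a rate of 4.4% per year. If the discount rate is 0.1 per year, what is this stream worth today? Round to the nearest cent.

Value at end of year 8: C₁ / (r − g) = 2,100.00 / (0.1 − 0.044) = 37,500.0000
Discount to today: PV = 37,500.0000 / (1 + 0.1)^8 = 37,500.0000 / 2.143589 = 17,494.03

17494.03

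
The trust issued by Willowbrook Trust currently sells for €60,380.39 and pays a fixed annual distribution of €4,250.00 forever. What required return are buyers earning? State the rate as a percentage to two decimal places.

7.04%

P = C/r ⇒ r = C/P = €4,250.00/€60,380.39 = 0.070387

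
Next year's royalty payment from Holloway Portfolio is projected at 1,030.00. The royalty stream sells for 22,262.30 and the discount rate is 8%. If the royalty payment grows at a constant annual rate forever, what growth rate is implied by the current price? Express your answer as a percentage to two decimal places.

P = D₁/(r−g) ⇒ g = r − D₁/P = 0.08 − 1,030.00/22,262.30 = 0.033733

3.37%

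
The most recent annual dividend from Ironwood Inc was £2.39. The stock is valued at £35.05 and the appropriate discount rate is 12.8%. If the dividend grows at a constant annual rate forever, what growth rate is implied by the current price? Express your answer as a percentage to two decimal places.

5.60%

P = D₀(1+g)/(r−g) ⇒ P(r−g) = D₀(1+g) ⇒ g(P+D₀) = P·r − D₀
g = (P·r − D₀)/(P + D₀) = (£35.05×0.128 − £2.39) / (£35.05 + £2.39) = 0.055994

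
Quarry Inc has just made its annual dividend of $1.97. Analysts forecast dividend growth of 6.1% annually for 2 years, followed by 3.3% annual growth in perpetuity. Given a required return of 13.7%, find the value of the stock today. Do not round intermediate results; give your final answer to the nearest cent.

D_1 = 2.09017
D_2 = 2.21767
Terminal value at year 2: TV = D_2×(1+g_2)/(r−g_2) = 2.29085/0.104 = 22.02744
P_0 = D_1/(1+r)^1 + D_2/(1+r)^2 + TV/(1+r)^2
    = 1.83832 + 1.71544 + 17.03896 = 20.59272

$20.59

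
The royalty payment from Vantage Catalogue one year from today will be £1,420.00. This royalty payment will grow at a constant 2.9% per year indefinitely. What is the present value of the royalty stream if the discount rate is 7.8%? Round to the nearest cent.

£28979.59

Growing perpetuity: P = D₁ / (r − g) = £1,420.0000 / (0.078 − 0.029) = £28,979.59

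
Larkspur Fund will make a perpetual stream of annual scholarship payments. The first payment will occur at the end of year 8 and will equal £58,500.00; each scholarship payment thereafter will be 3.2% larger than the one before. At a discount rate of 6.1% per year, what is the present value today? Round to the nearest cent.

£1332754.57

Value at end of year 7: C₁ / (r − g) = £58,500.00 / (0.061 − 0.032) = £2,017,241.3793
Discount to today: PV = £2,017,241.3793 / (1 + 0.061)^7 = £2,017,241.3793 / 1.513588 = £1,332,754.57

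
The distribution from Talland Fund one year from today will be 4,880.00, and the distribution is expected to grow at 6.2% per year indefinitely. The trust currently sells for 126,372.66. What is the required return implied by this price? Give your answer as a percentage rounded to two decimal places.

10.06%

P = D₁/(r − g) ⇒ r = D₁/P + g = 4,880.0000/126,372.66 + 0.062 = 0.038616 + 0.062 = 0.100616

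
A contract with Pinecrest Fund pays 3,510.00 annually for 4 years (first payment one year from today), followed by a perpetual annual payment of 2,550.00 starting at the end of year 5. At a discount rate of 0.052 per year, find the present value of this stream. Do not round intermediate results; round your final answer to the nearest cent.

52426.82

PV of 4-year annuity: 3,510.00 × [1 − (1+0.052)^−4] / 0.052 = 12388.67995
Perpetuity value at year 4: 2,550.00 / 0.052 = 49038.46154
PV of perpetuity: 49038.46154 / (1+0.052)^4 = 40038.13850
Total PV = 12388.67995 + 40038.13850 = 52426.81845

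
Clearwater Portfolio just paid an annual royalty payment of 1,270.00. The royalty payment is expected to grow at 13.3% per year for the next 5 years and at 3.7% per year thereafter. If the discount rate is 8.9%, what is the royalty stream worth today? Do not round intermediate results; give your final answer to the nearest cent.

D_1 = 1438.91000
D_2 = 1630.28503
D_3 = 1847.11294
D_4 = 2092.77896
D_5 = 2371.11856
Terminal value at year 5: TV = D_5×(1+g_2)/(r−g_2) = 2458.84995/0.052 = 47285.57593
P_0 = D_1/(1+r)^1 + D_2/(1+r)^2 + D_3/(1+r)^3 + D_4/(1+r)^4 + D_5/(1+r)^5 + TV/(1+r)^5
    = 1321.31313 + 1374.69952 + 1430.24294 + 1488.03053 + 1548.15297 + 30873.74297 = 38036.18206

38036.18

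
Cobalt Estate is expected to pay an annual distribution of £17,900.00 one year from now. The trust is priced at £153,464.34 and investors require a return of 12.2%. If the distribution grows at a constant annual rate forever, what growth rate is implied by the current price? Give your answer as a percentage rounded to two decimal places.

0.54%

P = D₁/(r−g) ⇒ g = r − D₁/P = 0.122 − £17,900.00/£153,464.34 = 0.005361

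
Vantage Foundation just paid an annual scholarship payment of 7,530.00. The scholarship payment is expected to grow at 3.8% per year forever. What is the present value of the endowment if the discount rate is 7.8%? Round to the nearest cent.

195403.50

D₁ = D₀ × (1 + g) = 7,530.00 × 1.038 = 7,816.1400
Growing perpetuity: P = D₁ / (r − g) = 7,816.1400 / (0.078 − 0.038) = 195,403.50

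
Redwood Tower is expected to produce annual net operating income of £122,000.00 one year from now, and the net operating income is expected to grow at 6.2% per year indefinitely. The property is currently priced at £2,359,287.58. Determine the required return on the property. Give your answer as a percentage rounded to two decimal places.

11.37%

P = D₁/(r − g) ⇒ r = D₁/P + g = £122,000.0000/£2,359,287.58 + 0.062 = 0.051711 + 0.062 = 0.113711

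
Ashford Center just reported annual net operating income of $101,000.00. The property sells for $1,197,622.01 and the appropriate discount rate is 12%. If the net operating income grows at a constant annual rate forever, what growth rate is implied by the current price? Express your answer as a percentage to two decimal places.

P = D₀(1+g)/(r−g) ⇒ P(r−g) = D₀(1+g) ⇒ g(P+D₀) = P·r − D₀
g = (P·r − D₀)/(P + D₀) = ($1,197,622.01×0.12 − $101,000.00) / ($1,197,622.01 + $101,000.00) = 0.032892

3.29%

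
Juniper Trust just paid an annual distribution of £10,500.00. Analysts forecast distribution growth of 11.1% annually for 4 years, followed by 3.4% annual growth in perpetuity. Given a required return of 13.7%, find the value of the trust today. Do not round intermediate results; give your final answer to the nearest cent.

£135745.17

D_1 = 11665.50000
D_2 = 12960.37050
D_3 = 14398.97163
D_4 = 15997.25748
Terminal value at year 4: TV = D_4×(1+g_2)/(r−g_2) = 16541.16423/0.103 = 160593.82748
P_0 = D_1/(1+r)^1 + D_2/(1+r)^2 + D_3/(1+r)^3 + D_4/(1+r)^4 + TV/(1+r)^4
    = 10259.89446 + 10025.27946 + 9796.02944 + 9572.02173 + 96091.94635 = 135745.17145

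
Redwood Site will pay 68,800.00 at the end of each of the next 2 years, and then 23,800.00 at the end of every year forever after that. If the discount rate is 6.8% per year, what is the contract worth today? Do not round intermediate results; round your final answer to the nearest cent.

431586.92

PV of 2-year annuity: 68,800.00 × [1 − (1+0.068)^−2] / 0.068 = 124737.33676
Perpetuity value at year 2: 23,800.00 / 0.068 = 350000.00000
PV of perpetuity: 350000.00000 / (1+0.068)^2 = 306849.58409
Total PV = 124737.33676 + 306849.58409 = 431586.92084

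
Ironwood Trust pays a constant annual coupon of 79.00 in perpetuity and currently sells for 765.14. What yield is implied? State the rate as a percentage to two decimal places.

10.32%

P = C/r ⇒ r = C/P = 79.00/765.14 = 0.103249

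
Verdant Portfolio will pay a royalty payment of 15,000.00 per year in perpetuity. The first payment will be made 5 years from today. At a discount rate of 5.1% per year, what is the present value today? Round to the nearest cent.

241051.71

Value at end of year 4: C / r = 15,000.00 / 0.051 = 294,117.6471
Discount to today: PV = 294,117.6471 / (1 + 0.051)^4 = 294,117.6471 / 1.220143 = 241,051.71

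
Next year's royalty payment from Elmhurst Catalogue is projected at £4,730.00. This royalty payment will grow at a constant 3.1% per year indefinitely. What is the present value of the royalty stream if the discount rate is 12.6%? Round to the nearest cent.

Growing perpetuity: P = D₁ / (r − g) = £4,730.0000 / (0.126 − 0.031) = £49,789.47

£49789.47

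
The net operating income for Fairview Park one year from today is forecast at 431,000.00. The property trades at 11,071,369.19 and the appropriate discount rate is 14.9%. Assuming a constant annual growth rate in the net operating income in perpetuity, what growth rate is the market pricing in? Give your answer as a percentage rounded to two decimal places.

P = D₁/(r−g) ⇒ g = r − D₁/P = 0.149 − 431,000.00/11,071,369.19 = 0.110071

11.01%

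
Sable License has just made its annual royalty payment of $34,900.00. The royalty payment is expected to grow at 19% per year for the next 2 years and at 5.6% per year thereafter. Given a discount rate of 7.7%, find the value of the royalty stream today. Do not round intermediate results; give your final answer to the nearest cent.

D_1 = 41531.00000
D_2 = 49421.89000
Terminal value at year 2: TV = D_2×(1+g_2)/(r−g_2) = 52189.51584/0.021 = 2485215.04000
P_0 = D_1/(1+r)^1 + D_2/(1+r)^2 + TV/(1+r)^2
    = 38561.74559 + 42607.68547 + 2142557.89794 = 2223727.32900

$2223727.33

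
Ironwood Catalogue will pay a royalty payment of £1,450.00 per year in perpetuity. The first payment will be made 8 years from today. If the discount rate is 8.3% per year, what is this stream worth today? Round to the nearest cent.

£9997.48

Value at end of year 7: C / r = £1,450.00 / 0.083 = £17,469.8795
Discount to today: PV = £17,469.8795 / (1 + 0.083)^7 = £17,469.8795 / 1.747428 = £9,997.48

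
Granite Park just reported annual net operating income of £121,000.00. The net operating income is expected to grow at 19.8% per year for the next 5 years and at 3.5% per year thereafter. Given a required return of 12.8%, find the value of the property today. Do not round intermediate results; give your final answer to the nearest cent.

£2547019.90

D_1 = 144958.00000
D_2 = 173659.68400
D_3 = 208044.30143
D_4 = 249237.07312
D_5 = 298586.01359
Terminal value at year 5: TV = D_5×(1+g_2)/(r−g_2) = 309036.52407/0.093 = 3322973.37708
P_0 = D_1/(1+r)^1 + D_2/(1+r)^2 + D_3/(1+r)^3 + D_4/(1+r)^4 + D_5/(1+r)^5 + TV/(1+r)^5
    = 128508.86525 + 136483.70618 + 144953.43972 + 153948.77729 + 163502.33616 + 1819622.77341 = 2547019.89800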